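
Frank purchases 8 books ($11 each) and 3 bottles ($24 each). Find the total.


Cost of books:
8 x $11 = $88
Cost of bottles:
3 x $24 = $72
Add both:
$88 + $72 = $160

$160


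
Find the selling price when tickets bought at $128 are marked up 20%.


Calculate the markup amount:
20% of $128 = $25.60
Add to cost:
$128 + $25.60 = $153.60

$153.60


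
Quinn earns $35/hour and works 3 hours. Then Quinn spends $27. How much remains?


Calculate earnings:
3 x $35 = $105
Subtract spending:
$105 - $27 = $78

$78


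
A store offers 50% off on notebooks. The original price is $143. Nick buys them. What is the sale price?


Calculate the discount amount:
50% of $143 = $71.50
Subtract from original:
$143 - $71.50 = $71.50

$71.50


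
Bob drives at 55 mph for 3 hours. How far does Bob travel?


Use the formula: distance = speed x time
Speed = 55 mph, Time = 3 hours
55 x 3 = 165 miles

165 miles


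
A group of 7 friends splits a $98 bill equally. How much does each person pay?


Total bill: $98
Number of people: 7
Each pays: $98 / 7 = $14

$14


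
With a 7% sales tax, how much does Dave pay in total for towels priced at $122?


Calculate the tax:
7% of $122 = $8.54
Add tax to price:
$122 + $8.54 = $130.54

$130.54


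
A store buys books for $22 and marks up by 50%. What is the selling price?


Calculate the markup amount:
50% of $22 = $11
Add to cost:
$22 + $11 = $33

$33


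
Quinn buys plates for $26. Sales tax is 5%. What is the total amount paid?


Calculate the tax:
5% of $26 = $1.30
Add tax to price:
$26 + $1.30 = $27.30

$27.30


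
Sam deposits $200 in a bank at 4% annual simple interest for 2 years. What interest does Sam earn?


Use the formula I = P x R x T / 100
P x R x T = 200 x 4 x 2 = 1600
I = 1600 / 100 = $16

$16


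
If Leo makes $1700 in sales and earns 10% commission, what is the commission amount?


Convert rate to decimal:
10% = 0.1
Multiply by sales:
$1700 x 0.1 = $170

$170


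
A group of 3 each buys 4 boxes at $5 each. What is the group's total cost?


Cost per person:
4 x $5 = $20
Group total:
3 x $20 = $60

$60


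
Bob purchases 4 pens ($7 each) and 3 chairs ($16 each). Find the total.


Cost of pens:
4 x $7 = $28
Cost of chairs:
3 x $16 = $48
Add both:
$28 + $48 = $76

$76


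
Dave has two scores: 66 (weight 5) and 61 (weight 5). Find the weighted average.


Weighted sum:
5 x 66 + 5 x 61 = 635
Total weight:
5 + 5 = 10
Weighted average:
635 / 10 = 63.5

63.5


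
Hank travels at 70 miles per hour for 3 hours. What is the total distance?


Use the formula: distance = speed x time
Speed = 70 mph, Time = 3 hours
70 x 3 = 210 miles

210 miles


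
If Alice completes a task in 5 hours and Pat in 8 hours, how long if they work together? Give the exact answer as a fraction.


Alice's rate: 1/5 of the job per hour
Pat's rate: 1/8 of the job per hour
Combined rate: 1/5 + 1/8 = 13/40 per hour
Time = 1 / (13/40) = 40/13 hours (≈ 3.08 hours)

40/13 hours


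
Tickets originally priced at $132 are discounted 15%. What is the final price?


Calculate the discount amount:
15% of $132 = $19.80
Subtract from original:
$132 - $19.80 = $112.20

$112.20


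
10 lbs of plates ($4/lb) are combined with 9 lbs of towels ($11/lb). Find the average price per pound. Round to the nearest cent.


Cost of plates:
10 x $4 = $40
Cost of towels:
9 x $11 = $99
Total cost: $40 + $99 = $139
Total weight: 19 lbs
Average: $139 / 19 = $7.3157... ≈ $7.32/lb

$7.32/lb


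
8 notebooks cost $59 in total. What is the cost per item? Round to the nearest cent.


Total cost: $59
Number of items: 8
Unit price: $59 / 8 = $7.375 ≈ $7.38

$7.38


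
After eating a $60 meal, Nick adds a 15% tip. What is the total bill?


Calculate the tip:
15% of $60 = $9
Add tip to meal cost:
$60 + $9 = $69

$69


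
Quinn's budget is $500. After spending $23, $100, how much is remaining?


Add up expenses:
$23 + $100 = $123
Subtract from budget:
$500 - $123 = $377

$377


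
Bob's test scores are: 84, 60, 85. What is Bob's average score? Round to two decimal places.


Add the scores:
84 + 60 + 85 = 229
Divide by the number of tests:
229 / 3 = 76.3333... ≈ 76.33

76.33


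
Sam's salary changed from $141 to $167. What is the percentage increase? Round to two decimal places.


Find the absolute change:
|167 - 141| = 26
Divide by original and multiply by 100:
26 / 141 x 100 = 18.4397...% ≈ 18.44%

18.44%


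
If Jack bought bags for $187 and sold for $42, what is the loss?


Selling price = $42
Cost price = $187
Loss = cost price - selling price:
Loss = $187 - $42 = $145

$145


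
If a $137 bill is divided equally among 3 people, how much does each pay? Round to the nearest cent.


Total bill: $137
Number of people: 3
Each pays: $137 / 3 = $45.6666... ≈ $45.67

$45.67


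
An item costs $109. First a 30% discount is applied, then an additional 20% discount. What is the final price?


First discount:
30% of $109 = $32.70
Price after first discount:
$109 - $32.70 = $76.30
Second discount:
20% of $76.30 = $15.26
Final price:
$76.30 - $15.26 = $61.04

$61.04


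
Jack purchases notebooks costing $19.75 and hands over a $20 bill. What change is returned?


Start with the amount paid:
$20
Subtract the price:
$20 - $19.75 = $0.25

$0.25


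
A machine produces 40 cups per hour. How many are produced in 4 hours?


Production rate: 40 cups per hour
Time: 4 hours
Total: 40 x 4 = 160 cups

160 cups


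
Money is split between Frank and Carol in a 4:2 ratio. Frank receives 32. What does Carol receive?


Find the multiplier:
32 / 4 = 8
Apply to Carol's share:
2 x 8 = 16

16


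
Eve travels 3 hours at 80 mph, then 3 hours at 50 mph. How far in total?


Leg 1 distance:
80 x 3 = 240 miles
Leg 2 distance:
50 x 3 = 150 miles
Total distance:
240 + 150 = 390 miles

390 miles


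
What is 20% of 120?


Convert percentage to decimal:
20% = 0.2
Multiply:
120 x 0.2 = 24

24


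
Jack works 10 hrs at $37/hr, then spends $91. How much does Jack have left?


Calculate earnings:
10 x $37 = $370
Subtract spending:
$370 - $91 = $279

$279


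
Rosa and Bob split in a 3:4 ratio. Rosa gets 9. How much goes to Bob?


Find the multiplier:
9 / 3 = 3
Apply to Bob's share:
4 x 3 = 12

12


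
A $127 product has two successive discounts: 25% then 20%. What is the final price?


First discount:
25% of $127 = $31.75
Price after first discount:
$127 - $31.75 = $95.25
Second discount:
20% of $95.25 = $19.05
Final price:
$95.25 - $19.05 = $76.20

$76.20


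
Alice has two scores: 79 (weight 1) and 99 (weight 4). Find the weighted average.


Weighted sum:
1 x 79 + 4 x 99 = 475
Total weight:
1 + 4 = 5
Weighted average:
475 / 5 = 95

95


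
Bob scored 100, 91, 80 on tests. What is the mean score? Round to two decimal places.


Add the scores:
100 + 91 + 80 = 271
Divide by the number of tests:
271 / 3 = 90.3333... ≈ 90.33

90.33


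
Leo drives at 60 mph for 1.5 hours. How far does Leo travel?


Use the formula: distance = speed x time
Speed = 60 mph, Time = 1.5 hours
60 x 1.5 = 90 miles

90 miles


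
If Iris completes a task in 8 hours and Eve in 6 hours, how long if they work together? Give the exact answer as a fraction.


Iris's rate: 1/8 of the job per hour
Eve's rate: 1/6 of the job per hour
Combined rate: 1/8 + 1/6 = 7/24 per hour
Time = 1 / (7/24) = 24/7 hours (≈ 3.43 hours)

24/7 hours


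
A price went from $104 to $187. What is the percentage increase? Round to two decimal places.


Find the absolute change:
|187 - 104| = 83
Divide by original and multiply by 100:
83 / 104 x 100 = 79.8076...% ≈ 79.81%

79.81%


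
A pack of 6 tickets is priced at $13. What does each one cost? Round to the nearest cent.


Total cost: $13
Number of items: 6
Unit price: $13 / 6 = $2.1666... ≈ $2.17

$2.17


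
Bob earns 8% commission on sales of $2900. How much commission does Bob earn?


Convert rate to decimal:
8% = 0.08
Multiply by sales:
$2900 x 0.08 = $232

$232


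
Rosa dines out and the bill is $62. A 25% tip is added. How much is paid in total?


Calculate the tip:
25% of $62 = $15.50
Add tip to meal cost:
$62 + $15.50 = $77.50

$77.50


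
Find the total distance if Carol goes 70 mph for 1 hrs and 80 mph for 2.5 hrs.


Leg 1 distance:
70 x 1 = 70 miles
Leg 2 distance:
80 x 2.5 = 200 miles
Total distance:
70 + 200 = 270 miles

270 miles


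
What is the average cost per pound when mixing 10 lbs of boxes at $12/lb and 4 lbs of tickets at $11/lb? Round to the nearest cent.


Cost of boxes:
10 x $12 = $120
Cost of tickets:
4 x $11 = $44
Total cost: $120 + $44 = $164
Total weight: 14 lbs
Average: $164 / 14 = $11.7142... ≈ $11.71/lb

$11.71/lb


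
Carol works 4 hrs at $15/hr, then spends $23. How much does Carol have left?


Calculate earnings:
4 x $15 = $60
Subtract spending:
$60 - $23 = $37

$37


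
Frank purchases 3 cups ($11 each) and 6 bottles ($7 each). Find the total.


Cost of cups:
3 x $11 = $33
Cost of bottles:
6 x $7 = $42
Add both:
$33 + $42 = $75

$75


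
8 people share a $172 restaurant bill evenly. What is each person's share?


Total bill: $172
Number of people: 8
Each pays: $172 / 8 = $21.50

$21.50


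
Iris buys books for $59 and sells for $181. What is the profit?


Selling price = $181
Cost price = $59
Profit = selling price - cost price:
Profit = $181 - $59 = $122

$122


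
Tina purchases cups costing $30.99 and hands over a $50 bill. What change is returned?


Start with the amount paid:
$50
Subtract the price:
$50 - $30.99 = $19.01

$19.01


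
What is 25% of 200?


Convert percentage to decimal:
25% = 0.25
Multiply:
200 x 0.25 = 50

50


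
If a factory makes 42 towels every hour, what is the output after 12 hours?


Production rate: 42 towels per hour
Time: 12 hours
Total: 42 x 12 = 504 towels

504 towels


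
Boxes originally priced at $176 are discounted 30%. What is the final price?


Calculate the discount amount:
30% of $176 = $52.80
Subtract from original:
$176 - $52.80 = $123.20

$123.20


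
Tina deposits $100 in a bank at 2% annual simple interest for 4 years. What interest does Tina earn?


Use the formula I = P x R x T / 100
P x R x T = 100 x 2 x 4 = 800
I = 800 / 100 = $8

$8


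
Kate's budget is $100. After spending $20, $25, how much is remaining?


Add up expenses:
$20 + $25 = $45
Subtract from budget:
$100 - $45 = $55

$55


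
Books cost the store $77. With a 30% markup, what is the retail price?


Calculate the markup amount:
30% of $77 = $23.10
Add to cost:
$77 + $23.10 = $100.10

$100.10


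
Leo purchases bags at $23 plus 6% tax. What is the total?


Calculate the tax:
6% of $23 = $1.38
Add tax to price:
$23 + $1.38 = $24.38

$24.38


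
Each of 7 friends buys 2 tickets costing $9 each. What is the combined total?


Cost per person:
2 x $9 = $18
Group total:
7 x $18 = $126

$126


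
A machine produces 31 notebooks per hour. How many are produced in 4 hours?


Production rate: 31 notebooks per hour
Time: 4 hours
Total: 31 x 4 = 124 notebooks

124 notebooks


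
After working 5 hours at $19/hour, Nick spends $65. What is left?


Calculate earnings:
5 x $19 = $95
Subtract spending:
$95 - $65 = $30

$30


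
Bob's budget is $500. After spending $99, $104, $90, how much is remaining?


Add up expenses:
$99 + $104 + $90 = $293
Subtract from budget:
$500 - $293 = $207

$207


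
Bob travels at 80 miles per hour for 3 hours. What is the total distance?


Use the formula: distance = speed x time
Speed = 80 mph, Time = 3 hours
80 x 3 = 240 miles

240 miles


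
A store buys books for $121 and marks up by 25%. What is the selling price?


Calculate the markup amount:
25% of $121 = $30.25
Add to cost:
$121 + $30.25 = $151.25

$151.25


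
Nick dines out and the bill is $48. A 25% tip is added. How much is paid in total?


Calculate the tip:
25% of $48 = $12
Add tip to meal cost:
$48 + $12 = $60

$60


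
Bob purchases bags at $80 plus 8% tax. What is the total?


Calculate the tax:
8% of $80 = $6.40
Add tax to price:
$80 + $6.40 = $86.40

$86.40


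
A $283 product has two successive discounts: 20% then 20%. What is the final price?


First discount:
20% of $283 = $56.60
Price after first discount:
$283 - $56.60 = $226.40
Second discount:
20% of $226.40 = $45.28
Final price:
$226.40 - $45.28 = $181.12

$181.12


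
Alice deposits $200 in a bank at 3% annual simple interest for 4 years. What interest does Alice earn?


Use the formula I = P x R x T / 100
P x R x T = 200 x 3 x 4 = 2400
I = 2400 / 100 = $24

$24


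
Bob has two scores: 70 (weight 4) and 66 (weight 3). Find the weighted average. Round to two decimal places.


Weighted sum:
4 x 70 + 3 x 66 = 478
Total weight:
4 + 3 = 7
Weighted average:
478 / 7 = 68.2857... ≈ 68.29

68.29


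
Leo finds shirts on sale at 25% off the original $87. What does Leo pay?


Calculate the discount amount:
25% of $87 = $21.75
Subtract from original:
$87 - $21.75 = $65.25

$65.25


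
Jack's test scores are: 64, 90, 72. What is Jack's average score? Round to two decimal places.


Add the scores:
64 + 90 + 72 = 226
Divide by the number of tests:
226 / 3 = 75.3333... ≈ 75.33

75.33


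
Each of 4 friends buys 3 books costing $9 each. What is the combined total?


Cost per person:
3 x $9 = $27
Group total:
4 x $27 = $108

$108


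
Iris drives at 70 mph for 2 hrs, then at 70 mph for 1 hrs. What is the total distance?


Leg 1 distance:
70 x 2 = 140 miles
Leg 2 distance:
70 x 1 = 70 miles
Total distance:
140 + 70 = 210 miles

210 miles


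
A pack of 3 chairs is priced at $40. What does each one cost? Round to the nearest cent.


Total cost: $40
Number of items: 3
Unit price: $40 / 3 = $13.3333... ≈ $13.33

$13.33


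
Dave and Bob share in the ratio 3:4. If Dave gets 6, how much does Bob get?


Find the multiplier:
6 / 3 = 2
Apply to Bob's share:
4 x 2 = 8

8


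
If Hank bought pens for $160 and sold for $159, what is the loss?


Selling price = $159
Cost price = $160
Loss = cost price - selling price:
Loss = $160 - $159 = $1

$1


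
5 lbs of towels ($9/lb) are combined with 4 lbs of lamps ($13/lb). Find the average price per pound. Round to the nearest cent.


Cost of towels:
5 x $9 = $45
Cost of lamps:
4 x $13 = $52
Total cost: $45 + $52 = $97
Total weight: 9 lbs
Average: $97 / 9 = $10.7777... ≈ $10.78/lb

$10.78/lb


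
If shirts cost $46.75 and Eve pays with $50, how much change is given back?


Start with the amount paid:
$50
Subtract the price:
$50 - $46.75 = $3.25

$3.25


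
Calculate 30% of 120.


Convert percentage to decimal:
30% = 0.3
Multiply:
120 x 0.3 = 36

36


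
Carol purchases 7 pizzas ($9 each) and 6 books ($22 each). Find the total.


Cost of pizzas:
7 x $9 = $63
Cost of books:
6 x $22 = $132
Add both:
$63 + $132 = $195

$195


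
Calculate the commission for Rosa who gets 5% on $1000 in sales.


Convert rate to decimal:
5% = 0.05
Multiply by sales:
$1000 x 0.05 = $50

$50


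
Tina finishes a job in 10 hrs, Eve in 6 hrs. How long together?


Tina's rate: 1/10 of the job per hour
Eve's rate: 1/6 of the job per hour
Combined rate: 1/10 + 1/6 = 4/15 per hour
Time = 1 / (4/15) = 15/4 = 3.75 hours

3.75 hours


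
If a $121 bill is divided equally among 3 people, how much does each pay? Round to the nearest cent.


Total bill: $121
Number of people: 3
Each pays: $121 / 3 = $40.3333... ≈ $40.33

$40.33


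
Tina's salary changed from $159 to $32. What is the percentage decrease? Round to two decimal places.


Find the absolute change:
|32 - 159| = 127
Divide by original and multiply by 100:
127 / 159 x 100 = 79.8742...% ≈ 79.87%

79.87%


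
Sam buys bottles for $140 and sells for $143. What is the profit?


Selling price = $143
Cost price = $140
Profit = selling price - cost price:
Profit = $143 - $140 = $3

$3


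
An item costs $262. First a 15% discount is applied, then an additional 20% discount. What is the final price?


First discount:
15% of $262 = $39.30
Price after first discount:
$262 - $39.30 = $222.70
Second discount:
20% of $222.70 = $44.54
Final price:
$222.70 - $44.54 = $178.16

$178.16


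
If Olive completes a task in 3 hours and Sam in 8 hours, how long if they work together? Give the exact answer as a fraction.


Olive's rate: 1/3 of the job per hour
Sam's rate: 1/8 of the job per hour
Combined rate: 1/3 + 1/8 = 11/24 per hour
Time = 1 / (11/24) = 24/11 hours (≈ 2.18 hours)

24/11 hours


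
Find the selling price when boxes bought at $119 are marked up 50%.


Calculate the markup amount:
50% of $119 = $59.50
Add to cost:
$119 + $59.50 = $178.50

$178.50


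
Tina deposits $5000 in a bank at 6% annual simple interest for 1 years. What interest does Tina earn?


Use the formula I = P x R x T / 100
P x R x T = 5000 x 6 x 1 = 30000
I = 30000 / 100 = $300

$300


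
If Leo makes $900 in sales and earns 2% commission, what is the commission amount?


Convert rate to decimal:
2% = 0.02
Multiply by sales:
$900 x 0.02 = $18

$18


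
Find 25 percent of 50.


Convert percentage to decimal:
25% = 0.25
Multiply:
50 x 0.25 = 12.5

12.5


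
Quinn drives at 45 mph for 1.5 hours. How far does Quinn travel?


Use the formula: distance = speed x time
Speed = 45 mph, Time = 1.5 hours
45 x 1.5 = 67.5 miles

67.5 miles


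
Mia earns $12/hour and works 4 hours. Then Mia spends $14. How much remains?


Calculate earnings:
4 x $12 = $48
Subtract spending:
$48 - $14 = $34

$34


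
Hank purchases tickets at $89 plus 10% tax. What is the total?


Calculate the tax:
10% of $89 = $8.90
Add tax to price:
$89 + $8.90 = $97.90

$97.90


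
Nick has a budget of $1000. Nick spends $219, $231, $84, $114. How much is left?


Add up expenses:
$219 + $231 + $84 + $114 = $648
Subtract from budget:
$1000 - $648 = $352

$352


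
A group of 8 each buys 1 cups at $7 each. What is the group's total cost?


Cost per person:
1 x $7 = $7
Group total:
8 x $7 = $56

$56


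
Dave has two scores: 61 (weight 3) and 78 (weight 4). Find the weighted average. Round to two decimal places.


Weighted sum:
3 x 61 + 4 x 78 = 495
Total weight:
3 + 4 = 7
Weighted average:
495 / 7 = 70.7142... ≈ 70.71

70.71


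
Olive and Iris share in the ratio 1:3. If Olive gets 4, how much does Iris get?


Find the multiplier:
4 / 1 = 4
Apply to Iris's share:
3 x 4 = 12

12


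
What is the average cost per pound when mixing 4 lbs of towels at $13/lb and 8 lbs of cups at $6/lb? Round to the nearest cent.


Cost of towels:
4 x $13 = $52
Cost of cups:
8 x $6 = $48
Total cost: $52 + $48 = $100
Total weight: 12 lbs
Average: $100 / 12 = $8.3333... ≈ $8.33/lb

$8.33/lb


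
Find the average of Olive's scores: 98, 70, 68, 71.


Add the scores:
98 + 70 + 68 + 71 = 307
Divide by the number of tests:
307 / 4 = 76.75

76.75


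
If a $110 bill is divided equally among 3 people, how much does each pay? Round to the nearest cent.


Total bill: $110
Number of people: 3
Each pays: $110 / 3 = $36.6666... ≈ $36.67

$36.67


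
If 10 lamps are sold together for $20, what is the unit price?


Total cost: $20
Number of items: 10
Unit price: $20 / 10 = $2

$2


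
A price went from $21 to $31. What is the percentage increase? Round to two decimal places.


Find the absolute change:
|31 - 21| = 10
Divide by original and multiply by 100:
10 / 21 x 100 = 47.6190...% ≈ 47.62%

47.62%


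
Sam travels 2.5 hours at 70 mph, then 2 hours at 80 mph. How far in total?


Leg 1 distance:
70 x 2.5 = 175 miles
Leg 2 distance:
80 x 2 = 160 miles
Total distance:
175 + 160 = 335 miles

335 miles


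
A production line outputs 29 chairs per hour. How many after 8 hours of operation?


Production rate: 29 chairs per hour
Time: 8 hours
Total: 29 x 8 = 232 chairs

232 chairs


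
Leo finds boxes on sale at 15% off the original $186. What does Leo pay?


Calculate the discount amount:
15% of $186 = $27.90
Subtract from original:
$186 - $27.90 = $158.10

$158.10


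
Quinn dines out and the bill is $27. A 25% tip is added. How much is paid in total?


Calculate the tip:
25% of $27 = $6.75
Add tip to meal cost:
$27 + $6.75 = $33.75

$33.75


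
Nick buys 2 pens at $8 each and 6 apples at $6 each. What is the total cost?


Cost of pens:
2 x $8 = $16
Cost of apples:
6 x $6 = $36
Add both:
$16 + $36 = $52

$52


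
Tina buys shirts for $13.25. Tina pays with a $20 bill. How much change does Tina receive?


Start with the amount paid:
$20
Subtract the price:
$20 - $13.25 = $6.75

$6.75


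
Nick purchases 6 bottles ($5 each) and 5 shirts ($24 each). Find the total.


Cost of bottles:
6 x $5 = $30
Cost of shirts:
5 x $24 = $120
Add both:
$30 + $120 = $150

$150


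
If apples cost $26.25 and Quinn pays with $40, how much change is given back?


Start with the amount paid:
$40
Subtract the price:
$40 - $26.25 = $13.75

$13.75


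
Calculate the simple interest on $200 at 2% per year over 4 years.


Use the formula I = P x R x T / 100
P x R x T = 200 x 2 x 4 = 1600
I = 1600 / 100 = $16

$16


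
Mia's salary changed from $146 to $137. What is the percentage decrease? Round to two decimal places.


Find the absolute change:
|137 - 146| = 9
Divide by original and multiply by 100:
9 / 146 x 100 = 6.1643...% ≈ 6.16%

6.16%


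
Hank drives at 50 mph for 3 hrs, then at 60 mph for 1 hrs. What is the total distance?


Leg 1 distance:
50 x 3 = 150 miles
Leg 2 distance:
60 x 1 = 60 miles
Total distance:
150 + 60 = 210 miles

210 miles


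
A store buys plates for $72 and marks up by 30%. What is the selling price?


Calculate the markup amount:
30% of $72 = $21.60
Add to cost:
$72 + $21.60 = $93.60

$93.60


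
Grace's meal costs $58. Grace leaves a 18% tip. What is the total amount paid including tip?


Calculate the tip:
18% of $58 = $10.44
Add tip to meal cost:
$58 + $10.44 = $68.44

$68.44


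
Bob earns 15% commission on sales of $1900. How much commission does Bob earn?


Convert rate to decimal:
15% = 0.15
Multiply by sales:
$1900 x 0.15 = $285

$285


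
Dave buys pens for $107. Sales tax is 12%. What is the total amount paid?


Calculate the tax:
12% of $107 = $12.84
Add tax to price:
$107 + $12.84 = $119.84

$119.84


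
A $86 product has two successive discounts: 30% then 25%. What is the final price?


First discount:
30% of $86 = $25.80
Price after first discount:
$86 - $25.80 = $60.20
Second discount:
25% of $60.20 = $15.05
Final price:
$60.20 - $15.05 = $45.15

$45.15


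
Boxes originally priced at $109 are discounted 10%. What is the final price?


Calculate the discount amount:
10% of $109 = $10.90
Subtract from original:
$109 - $10.90 = $98.10

$98.10


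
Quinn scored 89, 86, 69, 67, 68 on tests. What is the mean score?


Add the scores:
89 + 86 + 69 + 67 + 68 = 379
Divide by the number of tests:
379 / 5 = 75.8

75.8


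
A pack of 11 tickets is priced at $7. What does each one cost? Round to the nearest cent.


Total cost: $7
Number of items: 11
Unit price: $7 / 11 = $0.6363... ≈ $0.64

$0.64


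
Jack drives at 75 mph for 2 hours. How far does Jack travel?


Use the formula: distance = speed x time
Speed = 75 mph, Time = 2 hours
75 x 2 = 150 miles

150 miles


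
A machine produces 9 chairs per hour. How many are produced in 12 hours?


Production rate: 9 chairs per hour
Time: 12 hours
Total: 9 x 12 = 108 chairs

108 chairs


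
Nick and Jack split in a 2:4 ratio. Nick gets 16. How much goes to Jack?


Find the multiplier:
16 / 2 = 8
Apply to Jack's share:
4 x 8 = 32

32


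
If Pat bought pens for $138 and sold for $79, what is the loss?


Selling price = $79
Cost price = $138
Loss = cost price - selling price:
Loss = $138 - $79 = $59

$59


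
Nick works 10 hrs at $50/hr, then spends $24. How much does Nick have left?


Calculate earnings:
10 x $50 = $500
Subtract spending:
$500 - $24 = $476

$476


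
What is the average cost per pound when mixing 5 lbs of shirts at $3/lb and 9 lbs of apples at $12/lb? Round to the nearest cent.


Cost of shirts:
5 x $3 = $15
Cost of apples:
9 x $12 = $108
Total cost: $15 + $108 = $123
Total weight: 14 lbs
Average: $123 / 14 = $8.7857... ≈ $8.79/lb

$8.79/lb


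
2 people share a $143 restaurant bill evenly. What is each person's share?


Total bill: $143
Number of people: 2
Each pays: $143 / 2 = $71.50

$71.50


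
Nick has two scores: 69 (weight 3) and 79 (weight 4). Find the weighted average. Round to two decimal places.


Weighted sum:
3 x 69 + 4 x 79 = 523
Total weight:
3 + 4 = 7
Weighted average:
523 / 7 = 74.7142... ≈ 74.71

74.71


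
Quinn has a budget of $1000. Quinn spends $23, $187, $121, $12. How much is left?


Add up expenses:
$23 + $187 + $121 + $12 = $343
Subtract from budget:
$1000 - $343 = $657

$657


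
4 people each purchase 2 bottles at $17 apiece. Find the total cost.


Cost per person:
2 x $17 = $34
Group total:
4 x $34 = $136

$136


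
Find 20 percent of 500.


Convert percentage to decimal:
20% = 0.2
Multiply:
500 x 0.2 = 100

100


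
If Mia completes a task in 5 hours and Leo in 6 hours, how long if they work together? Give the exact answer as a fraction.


Mia's rate: 1/5 of the job per hour
Leo's rate: 1/6 of the job per hour
Combined rate: 1/5 + 1/6 = 11/30 per hour
Time = 1 / (11/30) = 30/11 hours (≈ 2.73 hours)

30/11 hours


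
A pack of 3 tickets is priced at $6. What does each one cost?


Total cost: $6
Number of items: 3
Unit price: $6 / 3 = $2

$2


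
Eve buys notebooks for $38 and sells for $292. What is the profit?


Selling price = $292
Cost price = $38
Profit = selling price - cost price:
Profit = $292 - $38 = $254

$254


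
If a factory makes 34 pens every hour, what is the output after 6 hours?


Production rate: 34 pens per hour
Time: 6 hours
Total: 34 x 6 = 204 pens

204 pens


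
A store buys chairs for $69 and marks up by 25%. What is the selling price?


Calculate the markup amount:
25% of $69 = $17.25
Add to cost:
$69 + $17.25 = $86.25

$86.25


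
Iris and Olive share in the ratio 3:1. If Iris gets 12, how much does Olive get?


Find the multiplier:
12 / 3 = 4
Apply to Olive's share:
1 x 4 = 4

4


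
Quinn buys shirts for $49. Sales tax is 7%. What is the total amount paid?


Calculate the tax:
7% of $49 = $3.43
Add tax to price:
$49 + $3.43 = $52.43

$52.43


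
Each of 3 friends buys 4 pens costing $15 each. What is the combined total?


Cost per person:
4 x $15 = $60
Group total:
3 x $60 = $180

$180


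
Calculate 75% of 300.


Convert percentage to decimal:
75% = 0.75
Multiply:
300 x 0.75 = 225

225


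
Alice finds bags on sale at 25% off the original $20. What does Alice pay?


Calculate the discount amount:
25% of $20 = $5
Subtract from original:
$20 - $5 = $15

$15


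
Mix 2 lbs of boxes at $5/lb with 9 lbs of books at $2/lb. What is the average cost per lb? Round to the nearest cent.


Cost of boxes:
2 x $5 = $10
Cost of books:
9 x $2 = $18
Total cost: $10 + $18 = $28
Total weight: 11 lbs
Average: $28 / 11 = $2.5454... ≈ $2.55/lb

$2.55/lb


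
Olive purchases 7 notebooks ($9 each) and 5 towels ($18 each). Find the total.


Cost of notebooks:
7 x $9 = $63
Cost of towels:
5 x $18 = $90
Add both:
$63 + $90 = $153

$153


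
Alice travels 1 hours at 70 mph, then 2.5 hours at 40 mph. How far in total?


Leg 1 distance:
70 x 1 = 70 miles
Leg 2 distance:
40 x 2.5 = 100 miles
Total distance:
70 + 100 = 170 miles

170 miles


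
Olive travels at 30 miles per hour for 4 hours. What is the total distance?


Use the formula: distance = speed x time
Speed = 30 mph, Time = 4 hours
30 x 4 = 120 miles

120 miles


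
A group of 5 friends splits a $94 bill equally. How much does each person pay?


Total bill: $94
Number of people: 5
Each pays: $94 / 5 = $18.80

$18.80


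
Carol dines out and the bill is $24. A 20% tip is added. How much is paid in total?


Calculate the tip:
20% of $24 = $4.80
Add tip to meal cost:
$24 + $4.80 = $28.80

$28.80


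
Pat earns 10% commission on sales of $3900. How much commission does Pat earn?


Convert rate to decimal:
10% = 0.1
Multiply by sales:
$3900 x 0.1 = $390

$390


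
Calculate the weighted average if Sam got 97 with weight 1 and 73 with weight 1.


Weighted sum:
1 x 97 + 1 x 73 = 170
Total weight:
1 + 1 = 2
Weighted average:
170 / 2 = 85

85


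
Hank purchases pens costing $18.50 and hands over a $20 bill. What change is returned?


Start with the amount paid:
$20
Subtract the price:
$20 - $18.50 = $1.50

$1.50


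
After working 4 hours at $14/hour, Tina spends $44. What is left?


Calculate earnings:
4 x $14 = $56
Subtract spending:
$56 - $44 = $12

$12


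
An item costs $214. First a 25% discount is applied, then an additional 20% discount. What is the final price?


First discount:
25% of $214 = $53.50
Price after first discount:
$214 - $53.50 = $160.50
Second discount:
20% of $160.50 = $32.10
Final price:
$160.50 - $32.10 = $128.40

$128.40


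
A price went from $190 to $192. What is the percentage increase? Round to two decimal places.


Find the absolute change:
|192 - 190| = 2
Divide by original and multiply by 100:
2 / 190 x 100 = 1.0526...% ≈ 1.05%

1.05%


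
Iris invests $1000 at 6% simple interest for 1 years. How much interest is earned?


Use the formula I = P x R x T / 100
P x R x T = 1000 x 6 x 1 = 6000
I = 6000 / 100 = $60

$60


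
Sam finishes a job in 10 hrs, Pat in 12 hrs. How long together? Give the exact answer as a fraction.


Sam's rate: 1/10 of the job per hour
Pat's rate: 1/12 of the job per hour
Combined rate: 1/10 + 1/12 = 11/60 per hour
Time = 1 / (11/60) = 60/11 hours (≈ 5.45 hours)

60/11 hours


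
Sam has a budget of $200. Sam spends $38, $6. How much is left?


Add up expenses:
$38 + $6 = $44
Subtract from budget:
$200 - $44 = $156

$156


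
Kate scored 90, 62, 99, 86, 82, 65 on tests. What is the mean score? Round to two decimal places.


Add the scores:
90 + 62 + 99 + 86 + 82 + 65 = 484
Divide by the number of tests:
484 / 6 = 80.6666... ≈ 80.67

80.67


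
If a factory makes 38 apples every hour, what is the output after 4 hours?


Production rate: 38 apples per hour
Time: 4 hours
Total: 38 x 4 = 152 apples

152 apples


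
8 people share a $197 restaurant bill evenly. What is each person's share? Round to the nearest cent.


Total bill: $197
Number of people: 8
Each pays: $197 / 8 = $24.625 ≈ $24.63

$24.63


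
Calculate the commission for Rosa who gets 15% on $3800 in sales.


Convert rate to decimal:
15% = 0.15
Multiply by sales:
$3800 x 0.15 = $570

$570


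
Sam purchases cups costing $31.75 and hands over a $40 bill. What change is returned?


Start with the amount paid:
$40
Subtract the price:
$40 - $31.75 = $8.25

$8.25


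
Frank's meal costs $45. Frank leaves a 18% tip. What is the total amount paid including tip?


Calculate the tip:
18% of $45 = $8.10
Add tip to meal cost:
$45 + $8.10 = $53.10

$53.10


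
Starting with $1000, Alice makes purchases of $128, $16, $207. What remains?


Add up expenses:
$128 + $16 + $207 = $351
Subtract from budget:
$1000 - $351 = $649

$649


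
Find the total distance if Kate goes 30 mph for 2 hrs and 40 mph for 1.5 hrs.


Leg 1 distance:
30 x 2 = 60 miles
Leg 2 distance:
40 x 1.5 = 60 miles
Total distance:
60 + 60 = 120 miles

120 miles


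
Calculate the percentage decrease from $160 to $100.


Find the absolute change:
|100 - 160| = 60
Divide by original and multiply by 100:
60 / 160 x 100 = 37.5%

37.5%


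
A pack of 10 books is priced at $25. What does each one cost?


Total cost: $25
Number of items: 10
Unit price: $25 / 10 = $2.50

$2.50


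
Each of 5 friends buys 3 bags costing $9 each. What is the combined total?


Cost per person:
3 x $9 = $27
Group total:
5 x $27 = $135

$135


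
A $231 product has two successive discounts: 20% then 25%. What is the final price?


First discount:
20% of $231 = $46.20
Price after first discount:
$231 - $46.20 = $184.80
Second discount:
25% of $184.80 = $46.20
Final price:
$184.80 - $46.20 = $138.60

$138.60


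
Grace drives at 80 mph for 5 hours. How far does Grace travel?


Use the formula: distance = speed x time
Speed = 80 mph, Time = 5 hours
80 x 5 = 400 miles

400 miles


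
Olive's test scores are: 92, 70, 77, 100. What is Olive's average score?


Add the scores:
92 + 70 + 77 + 100 = 339
Divide by the number of tests:
339 / 4 = 84.75

84.75


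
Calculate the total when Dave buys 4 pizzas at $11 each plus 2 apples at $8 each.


Cost of pizzas:
4 x $11 = $44
Cost of apples:
2 x $8 = $16
Add both:
$44 + $16 = $60

$60


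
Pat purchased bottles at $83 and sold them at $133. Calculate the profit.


Selling price = $133
Cost price = $83
Profit = selling price - cost price:
Profit = $133 - $83 = $50

$50


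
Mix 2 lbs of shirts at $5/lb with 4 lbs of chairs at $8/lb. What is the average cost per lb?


Cost of shirts:
2 x $5 = $10
Cost of chairs:
4 x $8 = $32
Total cost: $10 + $32 = $42
Total weight: 6 lbs
Average: $42 / 6 = $7/lb

$7/lb


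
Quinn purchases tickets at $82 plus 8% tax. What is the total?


Calculate the tax:
8% of $82 = $6.56
Add tax to price:
$82 + $6.56 = $88.56

$88.56


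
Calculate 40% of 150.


Convert percentage to decimal:
40% = 0.4
Multiply:
150 x 0.4 = 60

60


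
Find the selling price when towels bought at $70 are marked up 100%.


Calculate the markup amount:
100% of $70 = $70
Add to cost:
$70 + $70 = $140

$140


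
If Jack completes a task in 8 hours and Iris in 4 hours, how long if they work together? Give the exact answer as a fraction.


Jack's rate: 1/8 of the job per hour
Iris's rate: 1/4 of the job per hour
Combined rate: 1/8 + 1/4 = 3/8 per hour
Time = 1 / (3/8) = 8/3 hours (≈ 2.67 hours)

8/3 hours


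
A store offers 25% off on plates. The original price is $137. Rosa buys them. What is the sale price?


Calculate the discount amount:
25% of $137 = $34.25
Subtract from original:
$137 - $34.25 = $102.75

$102.75


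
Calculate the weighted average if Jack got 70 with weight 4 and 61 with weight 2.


Weighted sum:
4 x 70 + 2 x 61 = 402
Total weight:
4 + 2 = 6
Weighted average:
402 / 6 = 67

67


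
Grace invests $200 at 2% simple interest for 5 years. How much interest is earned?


Use the formula I = P x R x T / 100
P x R x T = 200 x 2 x 5 = 2000
I = 2000 / 100 = $20

$20


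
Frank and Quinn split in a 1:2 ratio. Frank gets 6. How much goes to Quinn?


Find the multiplier:
6 / 1 = 6
Apply to Quinn's share:
2 x 6 = 12

12


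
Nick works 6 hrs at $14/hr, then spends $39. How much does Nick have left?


Calculate earnings:
6 x $14 = $84
Subtract spending:
$84 - $39 = $45

$45


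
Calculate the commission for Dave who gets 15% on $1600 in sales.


Convert rate to decimal:
15% = 0.15
Multiply by sales:
$1600 x 0.15 = $240

$240


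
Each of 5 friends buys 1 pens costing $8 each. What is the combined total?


Cost per person:
1 x $8 = $8
Group total:
5 x $8 = $40

$40


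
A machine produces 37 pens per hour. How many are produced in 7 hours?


Production rate: 37 pens per hour
Time: 7 hours
Total: 37 x 7 = 259 pens

259 pens


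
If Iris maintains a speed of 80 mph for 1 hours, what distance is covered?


Use the formula: distance = speed x time
Speed = 80 mph, Time = 1 hours
80 x 1 = 80 miles

80 miles


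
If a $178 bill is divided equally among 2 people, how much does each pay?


Total bill: $178
Number of people: 2
Each pays: $178 / 2 = $89

$89


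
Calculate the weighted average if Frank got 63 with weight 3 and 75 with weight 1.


Weighted sum:
3 x 63 + 1 x 75 = 264
Total weight:
3 + 1 = 4
Weighted average:
264 / 4 = 66

66


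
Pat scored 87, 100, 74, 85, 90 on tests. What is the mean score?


Add the scores:
87 + 100 + 74 + 85 + 90 = 436
Divide by the number of tests:
436 / 5 = 87.2

87.2


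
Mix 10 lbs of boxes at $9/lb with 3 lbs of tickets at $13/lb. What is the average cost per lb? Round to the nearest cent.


Cost of boxes:
10 x $9 = $90
Cost of tickets:
3 x $13 = $39
Total cost: $90 + $39 = $129
Total weight: 13 lbs
Average: $129 / 13 = $9.9230... ≈ $9.92/lb

$9.92/lb


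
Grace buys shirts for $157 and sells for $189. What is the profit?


Selling price = $189
Cost price = $157
Profit = selling price - cost price:
Profit = $189 - $157 = $32

$32


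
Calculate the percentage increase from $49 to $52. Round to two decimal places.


Find the absolute change:
|52 - 49| = 3
Divide by original and multiply by 100:
3 / 49 x 100 = 6.1224...% ≈ 6.12%

6.12%


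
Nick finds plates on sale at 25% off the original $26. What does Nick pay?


Calculate the discount amount:
25% of $26 = $6.50
Subtract from original:
$26 - $6.50 = $19.50

$19.50


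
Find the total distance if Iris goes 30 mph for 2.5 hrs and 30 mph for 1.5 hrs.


Leg 1 distance:
30 x 2.5 = 75 miles
Leg 2 distance:
30 x 1.5 = 45 miles
Total distance:
75 + 45 = 120 miles

120 miles


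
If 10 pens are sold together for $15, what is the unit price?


Total cost: $15
Number of items: 10
Unit price: $15 / 10 = $1.50

$1.50


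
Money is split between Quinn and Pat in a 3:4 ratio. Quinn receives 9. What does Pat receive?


Find the multiplier:
9 / 3 = 3
Apply to Pat's share:
4 x 3 = 12

12


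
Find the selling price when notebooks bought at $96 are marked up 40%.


Calculate the markup amount:
40% of $96 = $38.40
Add to cost:
$96 + $38.40 = $134.40

$134.40


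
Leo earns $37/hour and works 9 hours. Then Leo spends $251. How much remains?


Calculate earnings:
9 x $37 = $333
Subtract spending:
$333 - $251 = $82

$82


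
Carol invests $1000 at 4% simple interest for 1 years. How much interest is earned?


Use the formula I = P x R x T / 100
P x R x T = 1000 x 4 x 1 = 4000
I = 4000 / 100 = $40

$40


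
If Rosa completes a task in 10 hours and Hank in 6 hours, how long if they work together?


Rosa's rate: 1/10 of the job per hour
Hank's rate: 1/6 of the job per hour
Combined rate: 1/10 + 1/6 = 4/15 per hour
Time = 1 / (4/15) = 15/4 = 3.75 hours

3.75 hours


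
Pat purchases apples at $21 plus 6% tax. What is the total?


Calculate the tax:
6% of $21 = $1.26
Add tax to price:
$21 + $1.26 = $22.26

$22.26


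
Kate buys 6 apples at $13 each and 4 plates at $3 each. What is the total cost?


Cost of apples:
6 x $13 = $78
Cost of plates:
4 x $3 = $12
Add both:
$78 + $12 = $90

$90


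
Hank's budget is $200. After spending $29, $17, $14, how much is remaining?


Add up expenses:
$29 + $17 + $14 = $60
Subtract from budget:
$200 - $60 = $140

$140


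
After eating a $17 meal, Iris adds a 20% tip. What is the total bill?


Calculate the tip:
20% of $17 = $3.40
Add tip to meal cost:
$17 + $3.40 = $20.40

$20.40


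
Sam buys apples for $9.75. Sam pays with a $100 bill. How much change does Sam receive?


Start with the amount paid:
$100
Subtract the price:
$100 - $9.75 = $90.25

$90.25


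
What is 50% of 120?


Convert percentage to decimal:
50% = 0.5
Multiply:
120 x 0.5 = 60

60


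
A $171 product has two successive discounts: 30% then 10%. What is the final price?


First discount:
30% of $171 = $51.30
Price after first discount:
$171 - $51.30 = $119.70
Second discount:
10% of $119.70 = $11.97
Final price:
$119.70 - $11.97 = $107.73

$107.73
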